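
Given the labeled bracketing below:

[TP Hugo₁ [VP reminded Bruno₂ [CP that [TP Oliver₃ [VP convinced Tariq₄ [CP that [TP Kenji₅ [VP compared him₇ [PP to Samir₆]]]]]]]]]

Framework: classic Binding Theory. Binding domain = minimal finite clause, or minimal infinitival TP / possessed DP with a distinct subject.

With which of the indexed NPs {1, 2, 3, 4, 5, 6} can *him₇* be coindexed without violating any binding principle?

*him* is a pronoun, so Principle B applies: it must be free in its binding domain.
Binding domain of *him₇*: the embedded TP, whose subject is Kenji₅.
*Hugo₁* c-commands the pronoun but from outside its binding domain, and is not c-commanded by it → coindexation permitted.
*Bruno₂* c-commands the pronoun but from outside its binding domain, and is not c-commanded by it → coindexation permitted.
*Oliver₃* c-commands the pronoun but from outside its binding domain, and is not c-commanded by it → coindexation permitted.
*Tariq₄* c-commands the pronoun but from outside its binding domain, and is not c-commanded by it → coindexation permitted.
*Kenji₅* c-commands the pronoun within its binding domain → coindexation would violate Principle B.
*Samir₆*: the pronoun c-commands this R-expression → coindexation would violate Principle C on *Samir₆*.

{1, 2, 3, 4}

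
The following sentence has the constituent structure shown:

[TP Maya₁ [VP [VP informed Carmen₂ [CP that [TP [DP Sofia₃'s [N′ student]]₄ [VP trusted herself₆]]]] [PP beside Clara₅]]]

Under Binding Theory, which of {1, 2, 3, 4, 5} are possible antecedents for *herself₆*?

*herself* is an anaphor, so Principle A applies: it must be bound in its binding domain.
Binding domain of *herself₆*: the embedded TP, whose subject is [Sofia₃'s student]₄.
*Maya₁* c-commands the anaphor but is outside its binding domain → cannot satisfy Principle A.
*Carmen₂* c-commands the anaphor but is outside its binding domain → cannot satisfy Principle A.
*Sofia₃* does not c-command the anaphor → cannot bind it.
*[Sofia₃'s student]₄* c-commands the anaphor within its binding domain → licit binder.
*Clara₅* does not c-command the anaphor → cannot bind it.

{4}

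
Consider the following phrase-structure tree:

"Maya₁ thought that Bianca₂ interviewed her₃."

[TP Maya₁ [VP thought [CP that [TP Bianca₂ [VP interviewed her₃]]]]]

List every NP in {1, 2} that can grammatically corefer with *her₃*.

{1}

*her* is a pronoun, so Principle B applies: it must be free in its binding domain.
Binding domain of *her₃*: the embedded TP, whose subject is Bianca₂.
*Maya₁* c-commands the pronoun but from outside its binding domain, and is not c-commanded by it → coindexation permitted.
*Bianca₂* c-commands the pronoun within its binding domain → coindexation would violate Principle B.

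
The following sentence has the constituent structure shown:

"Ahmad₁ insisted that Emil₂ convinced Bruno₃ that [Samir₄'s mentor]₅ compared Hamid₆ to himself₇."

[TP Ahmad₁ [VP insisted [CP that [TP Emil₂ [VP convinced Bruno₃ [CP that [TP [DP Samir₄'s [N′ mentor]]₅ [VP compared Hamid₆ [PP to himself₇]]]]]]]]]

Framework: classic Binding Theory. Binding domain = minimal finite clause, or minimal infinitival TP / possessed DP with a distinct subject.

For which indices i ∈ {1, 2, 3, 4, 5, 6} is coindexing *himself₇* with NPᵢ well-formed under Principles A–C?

*himself* is an anaphor, so Principle A applies: it must be bound in its binding domain.
Binding domain of *himself₇*: the embedded TP, whose subject is [Samir₄'s mentor]₅.
*Ahmad₁* c-commands the anaphor but is outside its binding domain → cannot satisfy Principle A.
*Emil₂* c-commands the anaphor but is outside its binding domain → cannot satisfy Principle A.
*Bruno₃* c-commands the anaphor but is outside its binding domain → cannot satisfy Principle A.
*Samir₄* does not c-command the anaphor → cannot bind it.
*[Samir₄'s mentor]₅* c-commands the anaphor within its binding domain → licit binder.
*Hamid₆* c-commands the anaphor within its binding domain → licit binder.

{5, 6}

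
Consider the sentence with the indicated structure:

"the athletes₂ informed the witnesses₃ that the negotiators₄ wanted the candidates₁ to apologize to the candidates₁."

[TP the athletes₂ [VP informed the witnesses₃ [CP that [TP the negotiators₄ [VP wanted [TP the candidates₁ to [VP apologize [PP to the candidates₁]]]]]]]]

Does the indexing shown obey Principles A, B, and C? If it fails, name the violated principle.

The two coindexed NPs are *the candidates₁* (the higher occurrence) and *the candidates₁* (the lower occurrence).
*the candidates₁* (the lower occurrence) is an R-expression. Principle C requires it to be free everywhere.
*the candidates₁* (the higher occurrence) c-commands it and carries the same index.
The R-expression is bound → Principle C violation.

Principle C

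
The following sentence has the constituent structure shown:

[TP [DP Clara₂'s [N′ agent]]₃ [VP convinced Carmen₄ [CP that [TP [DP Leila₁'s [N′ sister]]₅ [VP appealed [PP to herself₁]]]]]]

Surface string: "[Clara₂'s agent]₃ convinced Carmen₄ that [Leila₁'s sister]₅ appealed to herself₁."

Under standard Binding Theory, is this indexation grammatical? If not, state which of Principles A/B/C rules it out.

The two coindexed NPs are *Leila₁* and *herself₁*.
*herself₁* is an anaphor. Principle A requires it to be bound within its binding domain — the embedded TP, whose subject is [Leila₁'s sister]₅.
Within that domain it is c-commanded by *[Leila₁'s sister]₅*, which does not share its index.
*Leila₁* does not c-command the anaphor at all.
The anaphor is unbound in its domain → Principle A violation.

Principle A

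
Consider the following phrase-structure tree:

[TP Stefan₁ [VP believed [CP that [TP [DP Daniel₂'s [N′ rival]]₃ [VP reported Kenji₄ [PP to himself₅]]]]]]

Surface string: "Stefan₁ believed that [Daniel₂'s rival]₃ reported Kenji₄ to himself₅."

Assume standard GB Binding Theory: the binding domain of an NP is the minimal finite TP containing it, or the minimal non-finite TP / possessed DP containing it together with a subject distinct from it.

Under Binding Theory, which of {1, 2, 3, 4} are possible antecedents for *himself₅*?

*himself* is an anaphor, so Principle A applies: it must be bound in its binding domain.
Binding domain of *himself₅*: the embedded TP, whose subject is [Daniel₂'s rival]₃.
*Stefan₁* c-commands the anaphor but is outside its binding domain → cannot satisfy Principle A.
*Daniel₂* does not c-command the anaphor → cannot bind it.
*[Daniel₂'s rival]₃* c-commands the anaphor within its binding domain → licit binder.
*Kenji₄* c-commands the anaphor within its binding domain → licit binder.

{3, 4}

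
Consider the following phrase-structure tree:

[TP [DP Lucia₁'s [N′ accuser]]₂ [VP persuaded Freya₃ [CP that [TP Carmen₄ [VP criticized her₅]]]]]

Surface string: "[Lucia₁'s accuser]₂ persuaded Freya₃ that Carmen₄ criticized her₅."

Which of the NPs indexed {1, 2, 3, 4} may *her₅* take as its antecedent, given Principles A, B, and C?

*her* is a pronoun, so Principle B applies: it must be free in its binding domain.
Binding domain of *her₅*: the embedded TP, whose subject is Carmen₄.
*Lucia₁* and the pronoun do not c-command one another → neither Principle B nor Principle C is at stake; coindexation permitted.
*[Lucia₁'s accuser]₂* c-commands the pronoun but from outside its binding domain, and is not c-commanded by it → coindexation permitted.
*Freya₃* c-commands the pronoun but from outside its binding domain, and is not c-commanded by it → coindexation permitted.
*Carmen₄* c-commands the pronoun within its binding domain → coindexation would violate Principle B.

{1, 2, 3}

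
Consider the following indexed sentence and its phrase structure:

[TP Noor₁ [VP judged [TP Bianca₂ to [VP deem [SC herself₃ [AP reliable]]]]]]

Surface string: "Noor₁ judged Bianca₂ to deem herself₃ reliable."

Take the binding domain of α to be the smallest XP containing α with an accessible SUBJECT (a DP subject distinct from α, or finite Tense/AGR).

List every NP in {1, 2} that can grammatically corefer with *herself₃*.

{2}

*herself* is an anaphor, so Principle A applies: it must be bound in its binding domain.
Binding domain of *herself₃*: the embedded TP, whose subject is Bianca₂.
*Noor₁* c-commands the anaphor but is outside its binding domain → cannot satisfy Principle A.
*Bianca₂* c-commands the anaphor within its binding domain → licit binder.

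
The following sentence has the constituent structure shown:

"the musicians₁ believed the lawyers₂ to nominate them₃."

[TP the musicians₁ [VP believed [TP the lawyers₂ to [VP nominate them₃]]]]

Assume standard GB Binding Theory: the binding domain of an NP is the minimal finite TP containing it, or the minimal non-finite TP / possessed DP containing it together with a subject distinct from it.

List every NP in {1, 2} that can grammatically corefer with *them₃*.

*them* is a pronoun, so Principle B applies: it must be free in its binding domain.
Binding domain of *them₃*: the embedded TP, whose subject is the lawyers₂.
*the musicians₁* c-commands the pronoun but from outside its binding domain, and is not c-commanded by it → coindexation permitted.
*the lawyers₂* c-commands the pronoun within its binding domain → coindexation would violate Principle B.

{1}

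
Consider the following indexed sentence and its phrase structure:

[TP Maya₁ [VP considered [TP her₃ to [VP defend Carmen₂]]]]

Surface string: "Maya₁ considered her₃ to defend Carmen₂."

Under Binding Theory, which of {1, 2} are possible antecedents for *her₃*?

none

*her* is a pronoun, so Principle B applies: it must be free in its binding domain.
Binding domain of *her₃*: the matrix TP, whose subject is Maya₁.
*Maya₁* c-commands the pronoun within its binding domain → coindexation would violate Principle B.
*Carmen₂*: the pronoun c-commands this R-expression → coindexation would violate Principle C on *Carmen₂*.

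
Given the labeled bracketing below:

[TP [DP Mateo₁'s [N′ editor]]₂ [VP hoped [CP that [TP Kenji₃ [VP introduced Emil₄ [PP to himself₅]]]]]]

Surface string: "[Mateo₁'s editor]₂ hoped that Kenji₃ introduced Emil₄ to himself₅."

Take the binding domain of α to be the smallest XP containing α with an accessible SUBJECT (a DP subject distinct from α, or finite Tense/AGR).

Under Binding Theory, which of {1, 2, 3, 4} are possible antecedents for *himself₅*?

{3, 4}

*himself* is an anaphor, so Principle A applies: it must be bound in its binding domain.
Binding domain of *himself₅*: the embedded TP, whose subject is Kenji₃.
*Mateo₁* does not c-command the anaphor → cannot bind it.
*[Mateo₁'s editor]₂* c-commands the anaphor but is outside its binding domain → cannot satisfy Principle A.
*Kenji₃* c-commands the anaphor within its binding domain → licit binder.
*Emil₄* c-commands the anaphor within its binding domain → licit binder.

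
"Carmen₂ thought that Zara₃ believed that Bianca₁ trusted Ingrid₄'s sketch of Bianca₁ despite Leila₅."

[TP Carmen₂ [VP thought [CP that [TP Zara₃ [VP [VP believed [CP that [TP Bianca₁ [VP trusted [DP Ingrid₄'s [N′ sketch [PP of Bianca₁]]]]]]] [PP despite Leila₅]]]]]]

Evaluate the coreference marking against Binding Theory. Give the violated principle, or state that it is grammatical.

Principle C

The two coindexed NPs are *Bianca₁* (the higher occurrence) and *Bianca₁* (the lower occurrence).
*Bianca₁* (the lower occurrence) is an R-expression. Principle C requires it to be free everywhere.
*Bianca₁* (the higher occurrence) c-commands it and carries the same index.
The R-expression is bound → Principle C violation.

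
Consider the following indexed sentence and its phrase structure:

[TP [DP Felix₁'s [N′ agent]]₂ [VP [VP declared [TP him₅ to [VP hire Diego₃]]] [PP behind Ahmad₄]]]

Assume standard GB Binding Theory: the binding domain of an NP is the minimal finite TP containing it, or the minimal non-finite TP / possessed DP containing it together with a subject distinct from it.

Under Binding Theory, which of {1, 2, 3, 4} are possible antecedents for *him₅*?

{1, 4}

*him* is a pronoun, so Principle B applies: it must be free in its binding domain.
Binding domain of *him₅*: the matrix TP, whose subject is [Felix₁'s agent]₂.
*Felix₁* and the pronoun do not c-command one another → neither Principle B nor Principle C is at stake; coindexation permitted.
*[Felix₁'s agent]₂* c-commands the pronoun within its binding domain → coindexation would violate Principle B.
*Diego₃*: the pronoun c-commands this R-expression → coindexation would violate Principle C on *Diego₃*.
*Ahmad₄* and the pronoun do not c-command one another → neither Principle B nor Principle C is at stake; coindexation permitted.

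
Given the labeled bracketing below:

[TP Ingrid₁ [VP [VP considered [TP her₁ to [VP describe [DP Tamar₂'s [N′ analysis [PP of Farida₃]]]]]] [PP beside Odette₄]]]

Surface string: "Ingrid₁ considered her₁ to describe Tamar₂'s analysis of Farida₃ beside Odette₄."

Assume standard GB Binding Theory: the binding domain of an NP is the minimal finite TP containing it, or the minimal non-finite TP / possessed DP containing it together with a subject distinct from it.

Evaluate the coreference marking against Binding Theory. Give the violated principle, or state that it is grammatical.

Principle B

The two coindexed NPs are *Ingrid₁* and *her₁*.
*her₁* is a pronoun. Its binding domain is the matrix TP, whose subject is Ingrid₁.
*Ingrid₁* c-commands it within that domain and carries the same index.
The pronoun is locally bound → Principle B violation.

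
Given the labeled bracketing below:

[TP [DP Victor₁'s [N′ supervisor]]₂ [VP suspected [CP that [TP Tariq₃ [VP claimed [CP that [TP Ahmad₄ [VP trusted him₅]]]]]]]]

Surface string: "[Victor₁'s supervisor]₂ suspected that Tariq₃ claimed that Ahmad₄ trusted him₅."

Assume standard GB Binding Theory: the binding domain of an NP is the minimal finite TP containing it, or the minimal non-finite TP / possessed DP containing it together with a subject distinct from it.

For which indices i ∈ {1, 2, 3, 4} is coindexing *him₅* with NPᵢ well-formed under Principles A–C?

*him* is a pronoun, so Principle B applies: it must be free in its binding domain.
Binding domain of *him₅*: the embedded TP, whose subject is Ahmad₄.
*Victor₁* and the pronoun do not c-command one another → neither Principle B nor Principle C is at stake; coindexation permitted.
*[Victor₁'s supervisor]₂* c-commands the pronoun but from outside its binding domain, and is not c-commanded by it → coindexation permitted.
*Tariq₃* c-commands the pronoun but from outside its binding domain, and is not c-commanded by it → coindexation permitted.
*Ahmad₄* c-commands the pronoun within its binding domain → coindexation would violate Principle B.

{1, 2, 3}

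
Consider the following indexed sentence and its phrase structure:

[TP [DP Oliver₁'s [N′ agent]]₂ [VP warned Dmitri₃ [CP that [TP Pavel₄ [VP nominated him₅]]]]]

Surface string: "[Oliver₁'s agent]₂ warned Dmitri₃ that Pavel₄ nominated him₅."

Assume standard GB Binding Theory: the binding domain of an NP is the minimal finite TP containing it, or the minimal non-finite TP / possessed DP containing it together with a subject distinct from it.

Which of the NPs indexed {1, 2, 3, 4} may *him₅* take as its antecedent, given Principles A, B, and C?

*him* is a pronoun, so Principle B applies: it must be free in its binding domain.
Binding domain of *him₅*: the embedded TP, whose subject is Pavel₄.
*Oliver₁* and the pronoun do not c-command one another → neither Principle B nor Principle C is at stake; coindexation permitted.
*[Oliver₁'s agent]₂* c-commands the pronoun but from outside its binding domain, and is not c-commanded by it → coindexation permitted.
*Dmitri₃* c-commands the pronoun but from outside its binding domain, and is not c-commanded by it → coindexation permitted.
*Pavel₄* c-commands the pronoun within its binding domain → coindexation would violate Principle B.

{1, 2, 3}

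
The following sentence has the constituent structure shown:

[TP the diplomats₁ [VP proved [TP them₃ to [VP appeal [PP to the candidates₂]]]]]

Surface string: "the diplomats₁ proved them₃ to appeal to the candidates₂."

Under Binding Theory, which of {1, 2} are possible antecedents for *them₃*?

none

*them* is a pronoun, so Principle B applies: it must be free in its binding domain.
Binding domain of *them₃*: the matrix TP, whose subject is the diplomats₁.
*the diplomats₁* c-commands the pronoun within its binding domain → coindexation would violate Principle B.
*the candidates₂*: the pronoun c-commands this R-expression → coindexation would violate Principle C on *the candidates₂*.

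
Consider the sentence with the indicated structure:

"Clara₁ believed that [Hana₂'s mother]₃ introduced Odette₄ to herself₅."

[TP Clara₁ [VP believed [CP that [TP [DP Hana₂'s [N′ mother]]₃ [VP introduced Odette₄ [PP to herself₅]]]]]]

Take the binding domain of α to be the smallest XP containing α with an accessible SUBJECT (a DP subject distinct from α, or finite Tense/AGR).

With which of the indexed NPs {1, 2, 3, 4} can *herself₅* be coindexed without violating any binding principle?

*herself* is an anaphor, so Principle A applies: it must be bound in its binding domain.
Binding domain of *herself₅*: the embedded TP, whose subject is [Hana₂'s mother]₃.
*Clara₁* c-commands the anaphor but is outside its binding domain → cannot satisfy Principle A.
*Hana₂* does not c-command the anaphor → cannot bind it.
*[Hana₂'s mother]₃* c-commands the anaphor within its binding domain → licit binder.
*Odette₄* c-commands the anaphor within its binding domain → licit binder.

{3, 4}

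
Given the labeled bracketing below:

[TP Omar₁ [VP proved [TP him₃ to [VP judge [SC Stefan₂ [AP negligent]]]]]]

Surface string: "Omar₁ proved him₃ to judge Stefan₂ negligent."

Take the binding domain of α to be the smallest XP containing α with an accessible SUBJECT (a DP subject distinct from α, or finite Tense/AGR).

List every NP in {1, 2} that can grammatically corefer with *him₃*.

*him* is a pronoun, so Principle B applies: it must be free in its binding domain.
Binding domain of *him₃*: the matrix TP, whose subject is Omar₁.
*Omar₁* c-commands the pronoun within its binding domain → coindexation would violate Principle B.
*Stefan₂*: the pronoun c-commands this R-expression → coindexation would violate Principle C on *Stefan₂*.

none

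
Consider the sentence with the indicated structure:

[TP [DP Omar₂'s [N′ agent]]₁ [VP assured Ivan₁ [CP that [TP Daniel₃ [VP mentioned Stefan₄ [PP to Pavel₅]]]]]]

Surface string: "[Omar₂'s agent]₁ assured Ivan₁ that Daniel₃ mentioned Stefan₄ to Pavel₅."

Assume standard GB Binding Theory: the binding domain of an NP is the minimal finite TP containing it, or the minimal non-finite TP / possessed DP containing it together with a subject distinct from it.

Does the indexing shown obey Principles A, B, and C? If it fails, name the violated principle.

Principle C

The two coindexed NPs are *[Omar₂'s agent]₁* and *Ivan₁*.
*Ivan₁* is an R-expression. Principle C requires it to be free everywhere.
*[Omar₂'s agent]₁* c-commands it and carries the same index.
The R-expression is bound → Principle C violation.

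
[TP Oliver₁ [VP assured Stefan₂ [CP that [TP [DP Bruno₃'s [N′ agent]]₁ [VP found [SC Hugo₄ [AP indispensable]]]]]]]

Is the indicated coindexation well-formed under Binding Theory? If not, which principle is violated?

Principle C

The two coindexed NPs are *[Bruno₃'s agent]₁* and *Oliver₁*.
*[Bruno₃'s agent]₁* is an R-expression. Principle C requires it to be free everywhere.
*Oliver₁* c-commands it and carries the same index.
The R-expression is bound → Principle C violation.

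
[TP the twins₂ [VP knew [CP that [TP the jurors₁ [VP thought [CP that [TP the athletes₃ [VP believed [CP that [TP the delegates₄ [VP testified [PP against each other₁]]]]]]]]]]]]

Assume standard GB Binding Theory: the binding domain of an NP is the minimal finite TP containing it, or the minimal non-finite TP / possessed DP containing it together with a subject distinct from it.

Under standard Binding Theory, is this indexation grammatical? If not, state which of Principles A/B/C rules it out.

Principle A

The two coindexed NPs are *the jurors₁* and *each other₁*.
*each other₁* is an anaphor. Principle A requires it to be bound within its binding domain — the embedded TP, whose subject is the delegates₄.
Within that domain it is c-commanded by *the delegates₄*, which does not share its index.
*the jurors₁* does c-command the anaphor, but from outside its binding domain.
The anaphor is unbound in its domain → Principle A violation.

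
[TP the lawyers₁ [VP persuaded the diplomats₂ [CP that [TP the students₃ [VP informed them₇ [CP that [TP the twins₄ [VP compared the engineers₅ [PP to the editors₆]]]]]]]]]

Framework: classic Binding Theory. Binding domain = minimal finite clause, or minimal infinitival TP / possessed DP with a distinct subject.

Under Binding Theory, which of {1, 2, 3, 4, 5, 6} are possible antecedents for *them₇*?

{1, 2}

*them* is a pronoun, so Principle B applies: it must be free in its binding domain.
Binding domain of *them₇*: the embedded TP, whose subject is the students₃.
*the lawyers₁* c-commands the pronoun but from outside its binding domain, and is not c-commanded by it → coindexation permitted.
*the diplomats₂* c-commands the pronoun but from outside its binding domain, and is not c-commanded by it → coindexation permitted.
*the students₃* c-commands the pronoun within its binding domain → coindexation would violate Principle B.
*the twins₄*: the pronoun c-commands this R-expression → coindexation would violate Principle C on *the twins₄*.
*the engineers₅*: the pronoun c-commands this R-expression → coindexation would violate Principle C on *the engineers₅*.
*the editors₆*: the pronoun c-commands this R-expression → coindexation would violate Principle C on *the editors₆*.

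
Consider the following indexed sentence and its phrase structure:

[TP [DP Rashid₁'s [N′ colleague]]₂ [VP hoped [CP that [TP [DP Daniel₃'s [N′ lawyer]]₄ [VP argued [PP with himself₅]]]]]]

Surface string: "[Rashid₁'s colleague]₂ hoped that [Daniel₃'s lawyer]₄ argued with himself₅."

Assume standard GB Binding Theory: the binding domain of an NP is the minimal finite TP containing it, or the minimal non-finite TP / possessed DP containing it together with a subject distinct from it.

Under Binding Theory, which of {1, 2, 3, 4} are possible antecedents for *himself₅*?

{4}

*himself* is an anaphor, so Principle A applies: it must be bound in its binding domain.
Binding domain of *himself₅*: the embedded TP, whose subject is [Daniel₃'s lawyer]₄.
*Rashid₁* does not c-command the anaphor → cannot bind it.
*[Rashid₁'s colleague]₂* c-commands the anaphor but is outside its binding domain → cannot satisfy Principle A.
*Daniel₃* does not c-command the anaphor → cannot bind it.
*[Daniel₃'s lawyer]₄* c-commands the anaphor within its binding domain → licit binder.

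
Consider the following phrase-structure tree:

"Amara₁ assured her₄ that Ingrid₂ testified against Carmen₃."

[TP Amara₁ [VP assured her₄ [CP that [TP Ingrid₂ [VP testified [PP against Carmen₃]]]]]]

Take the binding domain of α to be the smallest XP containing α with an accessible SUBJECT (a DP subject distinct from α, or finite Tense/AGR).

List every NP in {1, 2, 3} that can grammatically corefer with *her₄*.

none

*her* is a pronoun, so Principle B applies: it must be free in its binding domain.
Binding domain of *her₄*: the matrix TP, whose subject is Amara₁.
*Amara₁* c-commands the pronoun within its binding domain → coindexation would violate Principle B.
*Ingrid₂*: the pronoun c-commands this R-expression → coindexation would violate Principle C on *Ingrid₂*.
*Carmen₃*: the pronoun c-commands this R-expression → coindexation would violate Principle C on *Carmen₃*.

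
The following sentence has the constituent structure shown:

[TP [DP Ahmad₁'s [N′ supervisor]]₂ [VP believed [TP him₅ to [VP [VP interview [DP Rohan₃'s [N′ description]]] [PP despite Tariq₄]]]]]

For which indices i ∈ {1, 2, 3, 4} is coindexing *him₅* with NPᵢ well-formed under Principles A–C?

{1}

*him* is a pronoun, so Principle B applies: it must be free in its binding domain.
Binding domain of *him₅*: the matrix TP, whose subject is [Ahmad₁'s supervisor]₂.
*Ahmad₁* and the pronoun do not c-command one another → neither Principle B nor Principle C is at stake; coindexation permitted.
*[Ahmad₁'s supervisor]₂* c-commands the pronoun within its binding domain → coindexation would violate Principle B.
*Rohan₃*: the pronoun c-commands this R-expression → coindexation would violate Principle C on *Rohan₃*.
*Tariq₄*: the pronoun c-commands this R-expression → coindexation would violate Principle C on *Tariq₄*.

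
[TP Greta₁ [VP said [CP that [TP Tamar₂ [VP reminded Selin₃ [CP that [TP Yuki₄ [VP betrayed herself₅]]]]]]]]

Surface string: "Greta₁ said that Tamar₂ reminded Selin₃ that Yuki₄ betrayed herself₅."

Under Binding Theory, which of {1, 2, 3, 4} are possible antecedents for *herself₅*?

*herself* is an anaphor, so Principle A applies: it must be bound in its binding domain.
Binding domain of *herself₅*: the embedded TP, whose subject is Yuki₄.
*Greta₁* c-commands the anaphor but is outside its binding domain → cannot satisfy Principle A.
*Tamar₂* c-commands the anaphor but is outside its binding domain → cannot satisfy Principle A.
*Selin₃* c-commands the anaphor but is outside its binding domain → cannot satisfy Principle A.
*Yuki₄* c-commands the anaphor within its binding domain → licit binder.

{4}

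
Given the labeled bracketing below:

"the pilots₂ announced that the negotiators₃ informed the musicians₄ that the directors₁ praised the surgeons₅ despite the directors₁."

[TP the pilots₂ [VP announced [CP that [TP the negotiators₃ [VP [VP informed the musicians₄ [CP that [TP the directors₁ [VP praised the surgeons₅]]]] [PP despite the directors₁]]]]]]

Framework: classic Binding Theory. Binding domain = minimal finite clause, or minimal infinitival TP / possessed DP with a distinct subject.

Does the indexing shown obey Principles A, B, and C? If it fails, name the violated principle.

grammatical

The two coindexed NPs are *the directors₁* and *the directors₁*.
*the directors₁* is an R-expression; no coindexed NP c-commands it, so Principle C holds.
*the directors₁* is an R-expression; *the directors₁* does not c-command it, and no other NP shares its index, so Principle C is satisfied.
All principles are respected.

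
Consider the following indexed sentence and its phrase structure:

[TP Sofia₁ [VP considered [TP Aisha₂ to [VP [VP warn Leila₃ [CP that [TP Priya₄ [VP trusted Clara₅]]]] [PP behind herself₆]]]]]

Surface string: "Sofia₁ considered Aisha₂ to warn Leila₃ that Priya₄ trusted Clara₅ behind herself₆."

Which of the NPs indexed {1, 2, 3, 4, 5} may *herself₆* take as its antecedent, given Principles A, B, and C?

{2}

*herself* is an anaphor, so Principle A applies: it must be bound in its binding domain.
Binding domain of *herself₆*: the embedded TP, whose subject is Aisha₂.
*Sofia₁* c-commands the anaphor but is outside its binding domain → cannot satisfy Principle A.
*Aisha₂* c-commands the anaphor within its binding domain → licit binder.
*Leila₃* does not c-command the anaphor → cannot bind it.
*Priya₄* does not c-command the anaphor → cannot bind it.
*Clara₅* does not c-command the anaphor → cannot bind it.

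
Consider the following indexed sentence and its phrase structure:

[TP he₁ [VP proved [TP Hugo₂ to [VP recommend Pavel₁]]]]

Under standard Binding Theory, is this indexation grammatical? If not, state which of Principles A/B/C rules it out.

Principle C

The two coindexed NPs are *he₁* and *Pavel₁*.
*Pavel₁* is an R-expression. Principle C requires it to be free everywhere.
*he₁* c-commands it and carries the same index.
The R-expression is bound → Principle C violation.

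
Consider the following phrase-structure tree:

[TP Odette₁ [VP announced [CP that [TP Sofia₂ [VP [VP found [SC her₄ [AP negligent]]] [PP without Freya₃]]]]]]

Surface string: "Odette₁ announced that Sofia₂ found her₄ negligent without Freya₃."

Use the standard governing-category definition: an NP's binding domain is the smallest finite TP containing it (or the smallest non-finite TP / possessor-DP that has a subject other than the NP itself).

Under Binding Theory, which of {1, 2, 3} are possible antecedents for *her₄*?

{1, 3}

*her* is a pronoun, so Principle B applies: it must be free in its binding domain.
Binding domain of *her₄*: the embedded TP, whose subject is Sofia₂.
*Odette₁* c-commands the pronoun but from outside its binding domain, and is not c-commanded by it → coindexation permitted.
*Sofia₂* c-commands the pronoun within its binding domain → coindexation would violate Principle B.
*Freya₃* and the pronoun do not c-command one another → neither Principle B nor Principle C is at stake; coindexation permitted.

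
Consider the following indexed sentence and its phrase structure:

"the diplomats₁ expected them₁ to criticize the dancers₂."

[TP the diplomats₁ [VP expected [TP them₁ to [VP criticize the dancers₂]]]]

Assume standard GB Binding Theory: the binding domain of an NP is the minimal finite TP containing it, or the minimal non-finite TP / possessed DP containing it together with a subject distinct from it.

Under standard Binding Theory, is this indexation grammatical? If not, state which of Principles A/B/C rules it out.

The two coindexed NPs are *the diplomats₁* and *them₁*.
*them₁* is a pronoun. Its binding domain is the matrix TP, whose subject is the diplomats₁.
*the diplomats₁* c-commands it within that domain and carries the same index.
The pronoun is locally bound → Principle B violation.

Principle B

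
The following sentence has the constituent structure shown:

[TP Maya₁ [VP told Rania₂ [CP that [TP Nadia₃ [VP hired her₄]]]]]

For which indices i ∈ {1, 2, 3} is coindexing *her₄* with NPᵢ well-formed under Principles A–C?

*her* is a pronoun, so Principle B applies: it must be free in its binding domain.
Binding domain of *her₄*: the embedded TP, whose subject is Nadia₃.
*Maya₁* c-commands the pronoun but from outside its binding domain, and is not c-commanded by it → coindexation permitted.
*Rania₂* c-commands the pronoun but from outside its binding domain, and is not c-commanded by it → coindexation permitted.
*Nadia₃* c-commands the pronoun within its binding domain → coindexation would violate Principle B.

{1, 2}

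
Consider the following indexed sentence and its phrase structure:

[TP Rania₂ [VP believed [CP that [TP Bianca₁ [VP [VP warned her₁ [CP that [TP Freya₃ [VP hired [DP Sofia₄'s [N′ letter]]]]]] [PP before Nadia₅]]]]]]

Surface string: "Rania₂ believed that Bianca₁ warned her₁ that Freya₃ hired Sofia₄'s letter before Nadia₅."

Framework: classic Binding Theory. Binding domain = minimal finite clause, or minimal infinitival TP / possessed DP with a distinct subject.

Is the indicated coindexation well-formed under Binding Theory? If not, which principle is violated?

The two coindexed NPs are *Bianca₁* and *her₁*.
*her₁* is a pronoun. Its binding domain is the embedded TP, whose subject is Bianca₁.
*Bianca₁* c-commands it within that domain and carries the same index.
The pronoun is locally bound → Principle B violation.

Principle B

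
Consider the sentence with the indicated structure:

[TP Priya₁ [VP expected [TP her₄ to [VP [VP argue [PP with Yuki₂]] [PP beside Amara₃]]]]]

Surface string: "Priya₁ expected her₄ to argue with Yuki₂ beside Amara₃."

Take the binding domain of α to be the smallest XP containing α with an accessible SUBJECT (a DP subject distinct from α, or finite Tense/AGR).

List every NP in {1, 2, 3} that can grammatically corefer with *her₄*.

*her* is a pronoun, so Principle B applies: it must be free in its binding domain.
Binding domain of *her₄*: the matrix TP, whose subject is Priya₁.
*Priya₁* c-commands the pronoun within its binding domain → coindexation would violate Principle B.
*Yuki₂*: the pronoun c-commands this R-expression → coindexation would violate Principle C on *Yuki₂*.
*Amara₃*: the pronoun c-commands this R-expression → coindexation would violate Principle C on *Amara₃*.

none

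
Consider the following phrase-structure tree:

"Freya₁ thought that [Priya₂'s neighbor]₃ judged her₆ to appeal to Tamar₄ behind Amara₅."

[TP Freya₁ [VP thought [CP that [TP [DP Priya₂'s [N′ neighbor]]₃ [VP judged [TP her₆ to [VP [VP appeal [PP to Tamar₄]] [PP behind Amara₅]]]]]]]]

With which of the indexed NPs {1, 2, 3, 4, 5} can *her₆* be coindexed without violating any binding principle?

*her* is a pronoun, so Principle B applies: it must be free in its binding domain.
Binding domain of *her₆*: the embedded TP, whose subject is [Priya₂'s neighbor]₃.
*Freya₁* c-commands the pronoun but from outside its binding domain, and is not c-commanded by it → coindexation permitted.
*Priya₂* and the pronoun do not c-command one another → neither Principle B nor Principle C is at stake; coindexation permitted.
*[Priya₂'s neighbor]₃* c-commands the pronoun within its binding domain → coindexation would violate Principle B.
*Tamar₄*: the pronoun c-commands this R-expression → coindexation would violate Principle C on *Tamar₄*.
*Amara₅*: the pronoun c-commands this R-expression → coindexation would violate Principle C on *Amara₅*.

{1, 2}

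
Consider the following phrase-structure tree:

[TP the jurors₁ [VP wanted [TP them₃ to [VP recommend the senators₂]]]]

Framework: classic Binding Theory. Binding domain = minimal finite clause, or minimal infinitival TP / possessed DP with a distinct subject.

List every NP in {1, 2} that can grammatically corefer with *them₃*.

none

*them* is a pronoun, so Principle B applies: it must be free in its binding domain.
Binding domain of *them₃*: the matrix TP, whose subject is the jurors₁.
*the jurors₁* c-commands the pronoun within its binding domain → coindexation would violate Principle B.
*the senators₂*: the pronoun c-commands this R-expression → coindexation would violate Principle C on *the senators₂*.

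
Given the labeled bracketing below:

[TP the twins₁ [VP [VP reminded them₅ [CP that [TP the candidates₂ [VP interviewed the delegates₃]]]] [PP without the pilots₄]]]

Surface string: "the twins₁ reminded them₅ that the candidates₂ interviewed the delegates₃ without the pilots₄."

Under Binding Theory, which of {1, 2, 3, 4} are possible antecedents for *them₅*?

*them* is a pronoun, so Principle B applies: it must be free in its binding domain.
Binding domain of *them₅*: the matrix TP, whose subject is the twins₁.
*the twins₁* c-commands the pronoun within its binding domain → coindexation would violate Principle B.
*the candidates₂*: the pronoun c-commands this R-expression → coindexation would violate Principle C on *the candidates₂*.
*the delegates₃*: the pronoun c-commands this R-expression → coindexation would violate Principle C on *the delegates₃*.
*the pilots₄* and the pronoun do not c-command one another → neither Principle B nor Principle C is at stake; coindexation permitted.

{4}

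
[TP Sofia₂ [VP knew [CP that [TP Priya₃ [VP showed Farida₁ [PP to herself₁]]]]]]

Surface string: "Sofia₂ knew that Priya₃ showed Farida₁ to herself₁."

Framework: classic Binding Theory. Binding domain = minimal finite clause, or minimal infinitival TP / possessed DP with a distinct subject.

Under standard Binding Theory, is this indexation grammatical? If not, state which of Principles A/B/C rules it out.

The two coindexed NPs are *Farida₁* and *herself₁*.
*herself₁* is an anaphor; its binding domain is the embedded TP, whose subject is Priya₃. *Farida₁* c-commands it within that domain and shares its index, so Principle A is satisfied.
*Farida₁* is an R-expression; *herself₁* does not c-command it, and no other NP shares its index, so Principle C is satisfied.
All principles are respected.

grammatical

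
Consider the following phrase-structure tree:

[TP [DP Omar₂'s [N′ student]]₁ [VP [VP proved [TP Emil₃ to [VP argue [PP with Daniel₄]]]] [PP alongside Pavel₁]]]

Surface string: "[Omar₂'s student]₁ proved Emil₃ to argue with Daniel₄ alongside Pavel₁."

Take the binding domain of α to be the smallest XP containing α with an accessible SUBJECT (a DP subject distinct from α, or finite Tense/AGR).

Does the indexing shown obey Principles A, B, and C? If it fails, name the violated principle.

Principle C

The two coindexed NPs are *[Omar₂'s student]₁* and *Pavel₁*.
*Pavel₁* is an R-expression. Principle C requires it to be free everywhere.
*[Omar₂'s student]₁* c-commands it and carries the same index.
The R-expression is bound → Principle C violation.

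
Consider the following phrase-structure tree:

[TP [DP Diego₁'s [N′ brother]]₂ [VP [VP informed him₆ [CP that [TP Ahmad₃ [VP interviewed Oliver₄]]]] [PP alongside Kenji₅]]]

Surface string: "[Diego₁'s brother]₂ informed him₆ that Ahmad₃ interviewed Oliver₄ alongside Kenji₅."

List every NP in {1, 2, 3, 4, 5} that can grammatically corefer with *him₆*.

*him* is a pronoun, so Principle B applies: it must be free in its binding domain.
Binding domain of *him₆*: the matrix TP, whose subject is [Diego₁'s brother]₂.
*Diego₁* and the pronoun do not c-command one another → neither Principle B nor Principle C is at stake; coindexation permitted.
*[Diego₁'s brother]₂* c-commands the pronoun within its binding domain → coindexation would violate Principle B.
*Ahmad₃*: the pronoun c-commands this R-expression → coindexation would violate Principle C on *Ahmad₃*.
*Oliver₄*: the pronoun c-commands this R-expression → coindexation would violate Principle C on *Oliver₄*.
*Kenji₅* and the pronoun do not c-command one another → neither Principle B nor Principle C is at stake; coindexation permitted.

{1, 5}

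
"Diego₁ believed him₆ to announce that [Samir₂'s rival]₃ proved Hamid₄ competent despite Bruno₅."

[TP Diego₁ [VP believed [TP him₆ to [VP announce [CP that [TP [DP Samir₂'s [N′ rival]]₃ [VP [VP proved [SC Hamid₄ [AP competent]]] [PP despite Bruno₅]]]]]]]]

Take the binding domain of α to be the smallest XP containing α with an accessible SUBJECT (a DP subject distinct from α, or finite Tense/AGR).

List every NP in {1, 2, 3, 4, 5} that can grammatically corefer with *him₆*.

none

*him* is a pronoun, so Principle B applies: it must be free in its binding domain.
Binding domain of *him₆*: the matrix TP, whose subject is Diego₁.
*Diego₁* c-commands the pronoun within its binding domain → coindexation would violate Principle B.
*Samir₂*: the pronoun c-commands this R-expression → coindexation would violate Principle C on *Samir₂*.
*[Samir₂'s rival]₃*: the pronoun c-commands this R-expression → coindexation would violate Principle C on *[Samir₂'s rival]₃*.
*Hamid₄*: the pronoun c-commands this R-expression → coindexation would violate Principle C on *Hamid₄*.
*Bruno₅*: the pronoun c-commands this R-expression → coindexation would violate Principle C on *Bruno₅*.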